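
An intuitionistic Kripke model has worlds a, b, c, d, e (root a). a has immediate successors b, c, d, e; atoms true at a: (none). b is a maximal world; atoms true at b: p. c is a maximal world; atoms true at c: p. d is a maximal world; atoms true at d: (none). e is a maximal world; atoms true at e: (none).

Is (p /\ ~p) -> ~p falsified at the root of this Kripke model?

No

a ||- (p /\ ~p) -> ~p vacuously: no world accessible from a forces the antecedent p /\ ~p.
So the root a forces (p /\ ~p) -> ~p; the model is not a countermodel.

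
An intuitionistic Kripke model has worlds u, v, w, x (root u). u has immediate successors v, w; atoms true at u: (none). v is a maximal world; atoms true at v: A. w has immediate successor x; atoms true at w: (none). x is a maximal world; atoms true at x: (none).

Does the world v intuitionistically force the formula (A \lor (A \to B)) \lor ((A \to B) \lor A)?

v \Vdash (A \lor (A \to B)) \lor ((A \to B) \lor A) via the disjunct A \lor (A \to B).

Yes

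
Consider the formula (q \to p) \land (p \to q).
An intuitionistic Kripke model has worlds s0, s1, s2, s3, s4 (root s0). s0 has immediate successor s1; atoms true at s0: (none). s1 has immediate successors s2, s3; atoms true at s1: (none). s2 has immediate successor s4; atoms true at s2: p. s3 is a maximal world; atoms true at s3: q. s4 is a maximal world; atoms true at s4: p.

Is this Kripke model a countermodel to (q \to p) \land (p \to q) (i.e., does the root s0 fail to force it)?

Yes

s0 \nVdash (q \to p) \land (p \to q) since s0 fails q \to p.
So the root s0 does not force (q \to p) \land (p \to q); the model is a countermodel.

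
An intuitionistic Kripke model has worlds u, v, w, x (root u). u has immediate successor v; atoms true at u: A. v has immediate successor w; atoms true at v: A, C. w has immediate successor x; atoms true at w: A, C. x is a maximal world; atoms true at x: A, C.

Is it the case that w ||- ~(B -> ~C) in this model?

No

w ||-/- ~(B -> ~C) since w is accessible from w and w ||- B -> ~C.
w ||- B -> ~C vacuously: no world accessible from w forces the antecedent B.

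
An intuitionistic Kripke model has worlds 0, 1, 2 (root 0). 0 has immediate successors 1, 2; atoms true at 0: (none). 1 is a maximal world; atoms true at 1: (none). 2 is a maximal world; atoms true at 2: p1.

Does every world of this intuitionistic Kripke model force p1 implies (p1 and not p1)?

No

Not every world: 0 does not force p1 implies (p1 and not p1).
0 does not force p1 implies (p1 and not p1): at the accessible world 2, 2 forces p1 but 2 does not force p1 and not p1.
2 does not force p1 and not p1 since 2 fails not p1.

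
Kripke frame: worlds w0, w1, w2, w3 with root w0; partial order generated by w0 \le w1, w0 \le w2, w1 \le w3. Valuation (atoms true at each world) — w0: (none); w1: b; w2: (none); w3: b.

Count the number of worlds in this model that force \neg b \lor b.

w0: does not force it — w0 \nVdash \neg b \lor b: neither disjunct is forced at w0.
w1: forces it.
w2: forces it.
w3: forces it.
Worlds forcing the formula: {w1, w2, w3}.

3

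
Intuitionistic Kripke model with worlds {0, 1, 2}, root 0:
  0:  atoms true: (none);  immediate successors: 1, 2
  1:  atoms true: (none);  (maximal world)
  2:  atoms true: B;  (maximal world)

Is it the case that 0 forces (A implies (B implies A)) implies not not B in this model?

No

0 does not force (A implies (B implies A)) implies not not B: already at 0 itself, 0 forces A implies (B implies A) but 0 does not force not not B.
0 does not force not not B since 1 is accessible from 0 and 1 forces not B.
1 forces not B: no world accessible from 1 forces B.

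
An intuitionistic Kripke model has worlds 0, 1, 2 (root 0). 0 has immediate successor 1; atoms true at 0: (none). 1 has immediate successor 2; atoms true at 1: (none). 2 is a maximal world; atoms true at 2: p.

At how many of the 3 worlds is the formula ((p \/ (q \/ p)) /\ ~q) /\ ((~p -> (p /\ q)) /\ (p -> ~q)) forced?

1

0: does not force it — 0 ||-/- ((p \/ (q \/ p)) /\ ~q) /\ ((~p -> (p /\ q)) /\ (p -> ~q)) since 0 fails (p \/ (q \/ p)) /\ ~q.
1: does not force it.
2: forces it.
Worlds forcing the formula: {2}.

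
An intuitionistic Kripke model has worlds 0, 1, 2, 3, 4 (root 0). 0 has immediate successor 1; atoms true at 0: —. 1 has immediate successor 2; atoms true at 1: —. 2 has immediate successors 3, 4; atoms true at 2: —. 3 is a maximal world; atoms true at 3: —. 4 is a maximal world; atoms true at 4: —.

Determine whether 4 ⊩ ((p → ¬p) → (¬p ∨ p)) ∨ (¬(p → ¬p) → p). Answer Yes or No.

Yes

4 ⊩ ((p → ¬p) → (¬p ∨ p)) ∨ (¬(p → ¬p) → p) via the disjunct (p → ¬p) → (¬p ∨ p).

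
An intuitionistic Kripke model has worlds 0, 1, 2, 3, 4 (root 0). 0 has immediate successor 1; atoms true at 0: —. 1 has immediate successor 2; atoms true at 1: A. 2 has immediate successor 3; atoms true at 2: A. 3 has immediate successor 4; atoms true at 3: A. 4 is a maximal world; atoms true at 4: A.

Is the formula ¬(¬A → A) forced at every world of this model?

No

Not every world: 0 ⊮ ¬(¬A → A).
0 ⊮ ¬(¬A → A) since 0 is accessible from 0 and 0 ⊩ ¬A → A.
0 ⊩ ¬A → A vacuously: no world accessible from 0 forces the antecedent ¬A.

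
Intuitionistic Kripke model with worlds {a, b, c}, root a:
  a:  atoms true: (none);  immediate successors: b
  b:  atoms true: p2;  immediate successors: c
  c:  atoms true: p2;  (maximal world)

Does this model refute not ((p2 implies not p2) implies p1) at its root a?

a does not force not ((p2 implies not p2) implies p1) since a is accessible from a and a forces (p2 implies not p2) implies p1.
a forces (p2 implies not p2) implies p1 vacuously: no world accessible from a forces the antecedent p2 implies not p2.
So the root a does not force not ((p2 implies not p2) implies p1); the model is a countermodel.

Yes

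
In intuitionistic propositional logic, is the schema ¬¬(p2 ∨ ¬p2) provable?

Yes

This is the double negation of excluded middle, which is intuitionistically derivable.
Assuming ¬(p2 ∨ ¬p2): from p2 we'd get p2 ∨ ¬p2, so ¬p2; but then p2 ∨ ¬p2 again — contradiction. Hence ¬¬(p2 ∨ ¬p2).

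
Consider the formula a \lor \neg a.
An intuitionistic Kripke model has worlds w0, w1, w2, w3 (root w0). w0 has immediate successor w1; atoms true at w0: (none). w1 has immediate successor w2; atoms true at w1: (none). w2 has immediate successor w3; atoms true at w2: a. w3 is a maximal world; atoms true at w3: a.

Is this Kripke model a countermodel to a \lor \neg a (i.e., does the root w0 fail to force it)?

w0 \nVdash a \lor \neg a: neither disjunct is forced at w0.
w0 lacks atom a, so w0 \nVdash a.
So the root w0 does not force a \lor \neg a; the model is a countermodel.

Yes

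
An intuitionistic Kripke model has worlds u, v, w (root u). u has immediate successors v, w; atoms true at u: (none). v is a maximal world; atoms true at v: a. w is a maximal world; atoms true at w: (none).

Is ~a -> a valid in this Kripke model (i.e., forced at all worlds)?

Not every world: u ||-/- ~a -> a.
u ||-/- ~a -> a: at the accessible world w, w ||- ~a but w ||-/- a.
w lacks atom a, so w ||-/- a.

No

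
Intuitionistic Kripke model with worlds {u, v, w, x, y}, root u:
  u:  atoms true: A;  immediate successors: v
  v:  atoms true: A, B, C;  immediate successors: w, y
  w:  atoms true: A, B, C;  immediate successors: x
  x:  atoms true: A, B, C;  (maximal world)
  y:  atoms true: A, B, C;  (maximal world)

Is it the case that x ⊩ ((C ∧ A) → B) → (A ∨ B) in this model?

Yes

x ⊩ ((C ∧ A) → B) → (A ∨ B): every world accessible from x that forces (C ∧ A) → B (namely x) also forces A ∨ B.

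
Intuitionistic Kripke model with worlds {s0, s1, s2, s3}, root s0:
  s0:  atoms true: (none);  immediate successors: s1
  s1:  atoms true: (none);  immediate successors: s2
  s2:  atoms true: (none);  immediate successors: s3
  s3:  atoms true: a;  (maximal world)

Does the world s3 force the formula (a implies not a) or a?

s3 forces (a implies not a) or a via the disjunct a.

Yes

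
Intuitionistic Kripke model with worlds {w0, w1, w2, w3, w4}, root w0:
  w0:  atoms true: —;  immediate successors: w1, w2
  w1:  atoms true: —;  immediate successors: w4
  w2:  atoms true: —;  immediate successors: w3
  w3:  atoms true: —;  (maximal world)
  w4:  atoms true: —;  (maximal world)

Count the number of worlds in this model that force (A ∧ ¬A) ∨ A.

0

w0: does not force it — w0 ⊮ (A ∧ ¬A) ∨ A: neither disjunct is forced at w0.
w1: does not force it.
w2: does not force it.
w3: does not force it.
w4: does not force it.
Worlds forcing the formula: { }.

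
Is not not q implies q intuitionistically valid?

No

This is double-negation elimination, which is not intuitionistically valid.
A Kripke countermodel: worlds w0, w1; order generated by w0 <= w1; atoms true at each world — w0:{}; w1:{q}.
w0 does not force not not q implies q: already at w0 itself, w0 forces not not q but w0 does not force q.
w0 lacks atom q, so w0 does not force q.
So the root w0 does not force the formula.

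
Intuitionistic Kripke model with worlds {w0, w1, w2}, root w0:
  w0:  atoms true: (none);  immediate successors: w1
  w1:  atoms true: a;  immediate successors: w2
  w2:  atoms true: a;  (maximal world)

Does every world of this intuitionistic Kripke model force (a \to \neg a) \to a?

Yes

w0 \Vdash (a \to \neg a) \to a vacuously: no world accessible from w0 forces the antecedent a \to \neg a.
Since the root w0 forces (a \to \neg a) \to a and forcing is persistent (monotone upward), every world forces it.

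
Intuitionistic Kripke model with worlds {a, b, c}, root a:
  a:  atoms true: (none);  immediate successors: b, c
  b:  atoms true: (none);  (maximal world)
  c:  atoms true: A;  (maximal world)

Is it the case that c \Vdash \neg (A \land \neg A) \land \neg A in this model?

No

c \nVdash \neg (A \land \neg A) \land \neg A since c fails \neg A.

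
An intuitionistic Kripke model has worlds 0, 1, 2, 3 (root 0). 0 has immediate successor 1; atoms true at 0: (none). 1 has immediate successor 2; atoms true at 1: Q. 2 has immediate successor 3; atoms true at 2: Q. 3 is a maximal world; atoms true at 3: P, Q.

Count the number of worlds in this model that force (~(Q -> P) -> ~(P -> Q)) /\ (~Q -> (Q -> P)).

4

0: forces it.
1: forces it.
2: forces it.
3: forces it.
Worlds forcing the formula: {0, 1, 2, 3}.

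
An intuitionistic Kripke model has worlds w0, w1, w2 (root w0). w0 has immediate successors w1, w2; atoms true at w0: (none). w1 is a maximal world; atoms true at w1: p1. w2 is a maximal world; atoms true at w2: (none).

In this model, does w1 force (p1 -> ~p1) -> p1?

Yes

w1 ||- (p1 -> ~p1) -> p1 vacuously: no world accessible from w1 forces the antecedent p1 -> ~p1.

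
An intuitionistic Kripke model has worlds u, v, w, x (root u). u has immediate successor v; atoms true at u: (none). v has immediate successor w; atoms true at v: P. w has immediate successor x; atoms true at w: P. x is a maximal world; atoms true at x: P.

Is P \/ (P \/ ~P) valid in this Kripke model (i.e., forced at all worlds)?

No

Not every world: u ||-/- P \/ (P \/ ~P).
u ||-/- P \/ (P \/ ~P): neither disjunct is forced at u.
u lacks atom P, so u ||-/- P.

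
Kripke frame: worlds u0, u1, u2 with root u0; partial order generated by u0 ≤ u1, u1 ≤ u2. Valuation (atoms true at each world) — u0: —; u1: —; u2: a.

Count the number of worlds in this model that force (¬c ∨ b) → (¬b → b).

0

u0: does not force it — u0 ⊮ (¬c ∨ b) → (¬b → b): already at u0 itself, u0 ⊩ ¬c ∨ b but u0 ⊮ ¬b → b.
u1: does not force it — u1 ⊮ (¬c ∨ b) → (¬b → b): already at u1 itself, u1 ⊩ ¬c ∨ b but u1 ⊮ ¬b → b.
u2: does not force it — u2 ⊮ (¬c ∨ b) → (¬b → b): already at u2 itself, u2 ⊩ ¬c ∨ b but u2 ⊮ ¬b → b.
Worlds forcing the formula: { }.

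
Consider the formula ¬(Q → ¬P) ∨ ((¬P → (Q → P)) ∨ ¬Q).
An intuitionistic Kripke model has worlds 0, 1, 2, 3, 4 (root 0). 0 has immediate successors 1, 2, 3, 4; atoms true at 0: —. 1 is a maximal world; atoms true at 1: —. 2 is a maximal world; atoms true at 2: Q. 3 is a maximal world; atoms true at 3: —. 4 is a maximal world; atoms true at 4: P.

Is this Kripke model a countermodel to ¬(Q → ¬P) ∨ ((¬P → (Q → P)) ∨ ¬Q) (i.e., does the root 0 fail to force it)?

0 ⊮ ¬(Q → ¬P) ∨ ((¬P → (Q → P)) ∨ ¬Q): neither disjunct is forced at 0.
0 ⊮ ¬(Q → ¬P) since 0 is accessible from 0 and 0 ⊩ Q → ¬P.
0 ⊩ Q → ¬P: every world accessible from 0 that forces Q (namely 2) also forces ¬P.
So the root 0 does not force ¬(Q → ¬P) ∨ ((¬P → (Q → P)) ∨ ¬Q); the model is a countermodel.

Yes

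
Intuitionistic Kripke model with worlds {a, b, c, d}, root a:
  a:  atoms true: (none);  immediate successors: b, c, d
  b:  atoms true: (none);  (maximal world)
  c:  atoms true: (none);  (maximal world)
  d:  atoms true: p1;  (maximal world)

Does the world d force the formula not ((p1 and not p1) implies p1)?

d does not force not ((p1 and not p1) implies p1) since d is accessible from d and d forces (p1 and not p1) implies p1.
d forces (p1 and not p1) implies p1 vacuously: no world accessible from d forces the antecedent p1 and not p1.

No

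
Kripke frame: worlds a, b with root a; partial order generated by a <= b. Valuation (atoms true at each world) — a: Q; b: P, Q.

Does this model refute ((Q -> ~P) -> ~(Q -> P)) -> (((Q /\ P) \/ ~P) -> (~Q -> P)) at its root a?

a ||- ((Q -> ~P) -> ~(Q -> P)) -> (((Q /\ P) \/ ~P) -> (~Q -> P)): every world accessible from a that forces (Q -> ~P) -> ~(Q -> P) (namely a, b) also forces ((Q /\ P) \/ ~P) -> (~Q -> P).
So the root a forces ((Q -> ~P) -> ~(Q -> P)) -> (((Q /\ P) \/ ~P) -> (~Q -> P)); the model is not a countermodel.

No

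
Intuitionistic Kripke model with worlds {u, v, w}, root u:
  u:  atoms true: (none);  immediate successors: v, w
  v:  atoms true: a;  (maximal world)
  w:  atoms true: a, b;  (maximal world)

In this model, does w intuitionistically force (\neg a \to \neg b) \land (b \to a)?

w \Vdash (\neg a \to \neg b) \land (b \to a) since w forces both conjuncts.

Yes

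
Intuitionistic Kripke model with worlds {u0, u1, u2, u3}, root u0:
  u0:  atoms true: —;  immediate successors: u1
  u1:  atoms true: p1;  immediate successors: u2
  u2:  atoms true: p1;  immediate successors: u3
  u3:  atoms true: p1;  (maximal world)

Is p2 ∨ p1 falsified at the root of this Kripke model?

Yes

u0 ⊮ p2 ∨ p1: neither disjunct is forced at u0.
u0 lacks atom p2, so u0 ⊮ p2.
So the root u0 does not force p2 ∨ p1; the model is a countermodel.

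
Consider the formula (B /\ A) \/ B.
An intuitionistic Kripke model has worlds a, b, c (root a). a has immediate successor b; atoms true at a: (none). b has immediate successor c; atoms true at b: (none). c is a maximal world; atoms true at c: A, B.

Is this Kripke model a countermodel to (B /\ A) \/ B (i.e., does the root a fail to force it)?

a ||-/- (B /\ A) \/ B: neither disjunct is forced at a.
a ||-/- B /\ A since a fails B.
So the root a does not force (B /\ A) \/ B; the model is a countermodel.

Yes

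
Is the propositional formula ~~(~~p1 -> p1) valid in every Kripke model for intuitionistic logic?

Yes

This is the double negation of double-negation elimination, which is intuitionistically derivable.
By Glivenko's theorem the double negation of any classical propositional tautology is intuitionistically provable; ~~p1 -> p1 is classically a tautology.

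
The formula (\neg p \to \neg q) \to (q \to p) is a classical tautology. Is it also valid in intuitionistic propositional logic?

This is the converse of contraposition, which is not intuitionistically valid.
A Kripke countermodel: worlds u0, u1; order generated by u0 \le u1; atoms true at each world — u0:{q}; u1:{p,q}.
u0 \nVdash (\neg p \to \neg q) \to (q \to p): already at u0 itself, u0 \Vdash \neg p \to \neg q but u0 \nVdash q \to p.
u0 \nVdash q \to p: already at u0 itself, u0 \Vdash q but u0 \nVdash p.
u0 lacks atom p, so u0 \nVdash p.
So the root u0 does not force the formula.

No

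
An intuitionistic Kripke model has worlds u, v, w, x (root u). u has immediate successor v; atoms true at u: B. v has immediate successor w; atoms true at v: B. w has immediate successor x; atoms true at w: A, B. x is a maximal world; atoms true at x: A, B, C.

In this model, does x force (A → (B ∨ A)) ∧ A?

x ⊩ (A → (B ∨ A)) ∧ A since x forces both conjuncts.

Yes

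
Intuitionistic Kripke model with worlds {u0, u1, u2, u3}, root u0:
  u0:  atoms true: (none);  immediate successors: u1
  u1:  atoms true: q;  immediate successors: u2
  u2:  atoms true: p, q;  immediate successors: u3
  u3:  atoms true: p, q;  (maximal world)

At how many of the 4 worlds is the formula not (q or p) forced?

u0: does not force it — u0 does not force not (q or p) since u1 is accessible from u0 and u1 forces q or p.
u1: does not force it.
u2: does not force it.
u3: does not force it.
Worlds forcing the formula: { }.

0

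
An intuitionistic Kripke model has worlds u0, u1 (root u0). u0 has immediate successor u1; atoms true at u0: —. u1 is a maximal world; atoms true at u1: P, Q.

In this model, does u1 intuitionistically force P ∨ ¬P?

u1 ⊩ P ∨ ¬P via the disjunct P.

Yes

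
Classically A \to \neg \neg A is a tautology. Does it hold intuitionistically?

This is double-negation introduction, which is intuitionistically derivable.
If a world forces A then every accessible world forces A (persistence), so none forces \neg A; hence \neg \neg A.

Yes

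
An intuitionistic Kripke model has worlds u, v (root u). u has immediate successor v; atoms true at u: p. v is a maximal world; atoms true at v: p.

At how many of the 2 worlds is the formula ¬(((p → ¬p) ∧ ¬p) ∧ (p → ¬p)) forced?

u: forces it.
v: forces it.
Worlds forcing the formula: {u, v}.

2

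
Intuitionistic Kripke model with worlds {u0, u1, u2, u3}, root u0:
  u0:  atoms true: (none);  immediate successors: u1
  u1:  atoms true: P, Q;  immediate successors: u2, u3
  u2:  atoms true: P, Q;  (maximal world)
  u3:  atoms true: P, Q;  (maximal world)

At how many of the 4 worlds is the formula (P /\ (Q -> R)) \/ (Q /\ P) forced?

u0: does not force it — u0 ||-/- (P /\ (Q -> R)) \/ (Q /\ P): neither disjunct is forced at u0.
u1: forces it.
u2: forces it.
u3: forces it.
Worlds forcing the formula: {u1, u2, u3}.

3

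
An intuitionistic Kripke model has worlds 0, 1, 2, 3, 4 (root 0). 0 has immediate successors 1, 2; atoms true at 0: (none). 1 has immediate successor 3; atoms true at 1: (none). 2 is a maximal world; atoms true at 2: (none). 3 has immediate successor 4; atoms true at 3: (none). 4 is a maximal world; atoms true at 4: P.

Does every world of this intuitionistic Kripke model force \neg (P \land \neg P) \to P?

No

Not every world: 0 \nVdash \neg (P \land \neg P) \to P.
0 \nVdash \neg (P \land \neg P) \to P: already at 0 itself, 0 \Vdash \neg (P \land \neg P) but 0 \nVdash P.
0 lacks atom P, so 0 \nVdash P.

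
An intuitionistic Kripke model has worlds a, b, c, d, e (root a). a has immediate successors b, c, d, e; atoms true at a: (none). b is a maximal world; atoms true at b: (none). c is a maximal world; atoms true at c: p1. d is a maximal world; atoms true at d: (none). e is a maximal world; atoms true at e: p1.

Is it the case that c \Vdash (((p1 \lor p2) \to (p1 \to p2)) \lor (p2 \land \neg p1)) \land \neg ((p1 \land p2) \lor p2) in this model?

c \nVdash (((p1 \lor p2) \to (p1 \to p2)) \lor (p2 \land \neg p1)) \land \neg ((p1 \land p2) \lor p2) since c fails ((p1 \lor p2) \to (p1 \to p2)) \lor (p2 \land \neg p1).

No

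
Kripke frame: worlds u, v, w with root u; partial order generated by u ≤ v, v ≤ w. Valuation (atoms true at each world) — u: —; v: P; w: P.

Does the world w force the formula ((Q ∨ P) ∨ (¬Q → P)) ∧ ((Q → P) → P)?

w ⊩ ((Q ∨ P) ∨ (¬Q → P)) ∧ ((Q → P) → P) since w forces both conjuncts.

Yes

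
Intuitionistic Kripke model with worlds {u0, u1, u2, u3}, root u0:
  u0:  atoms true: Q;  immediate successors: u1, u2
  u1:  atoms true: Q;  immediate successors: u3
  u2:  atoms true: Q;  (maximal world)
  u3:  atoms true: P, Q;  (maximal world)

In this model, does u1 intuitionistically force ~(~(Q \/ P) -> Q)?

u1 ||-/- ~(~(Q \/ P) -> Q) since u1 is accessible from u1 and u1 ||- ~(Q \/ P) -> Q.
u1 ||- ~(Q \/ P) -> Q vacuously: no world accessible from u1 forces the antecedent ~(Q \/ P).

No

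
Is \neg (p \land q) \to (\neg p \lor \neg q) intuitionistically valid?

This is the constructively invalid direction of De Morgan's law for conjunction, which is not intuitionistically valid.
A Kripke countermodel: worlds w0, w1, w2; order generated by w0 \le w1, w0 \le w2; atoms true at each world — w0:{}; w1:{p}; w2:{q}.
w0 \nVdash \neg (p \land q) \to (\neg p \lor \neg q): already at w0 itself, w0 \Vdash \neg (p \land q) but w0 \nVdash \neg p \lor \neg q.
w0 \nVdash \neg p \lor \neg q: neither disjunct is forced at w0.
w0 \nVdash \neg p since w1 is accessible from w0 and w1 \Vdash p.
So the root w0 does not force the formula.

No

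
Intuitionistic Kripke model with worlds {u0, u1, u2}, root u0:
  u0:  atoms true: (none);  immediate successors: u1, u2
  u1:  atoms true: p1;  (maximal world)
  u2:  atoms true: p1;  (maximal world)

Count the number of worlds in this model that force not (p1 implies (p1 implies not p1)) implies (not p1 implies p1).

u0: forces it.
u1: forces it.
u2: forces it.
Worlds forcing the formula: {u0, u1, u2}.

3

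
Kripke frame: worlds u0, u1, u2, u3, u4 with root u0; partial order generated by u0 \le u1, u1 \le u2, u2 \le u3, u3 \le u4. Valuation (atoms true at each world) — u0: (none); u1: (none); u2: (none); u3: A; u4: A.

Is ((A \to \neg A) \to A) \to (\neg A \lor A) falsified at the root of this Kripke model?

Yes

u0 \nVdash ((A \to \neg A) \to A) \to (\neg A \lor A): already at u0 itself, u0 \Vdash (A \to \neg A) \to A but u0 \nVdash \neg A \lor A.
u0 \nVdash \neg A \lor A: neither disjunct is forced at u0.
u0 \nVdash \neg A since u3 is accessible from u0 and u3 \Vdash A.
So the root u0 does not force ((A \to \neg A) \to A) \to (\neg A \lor A); the model is a countermodel.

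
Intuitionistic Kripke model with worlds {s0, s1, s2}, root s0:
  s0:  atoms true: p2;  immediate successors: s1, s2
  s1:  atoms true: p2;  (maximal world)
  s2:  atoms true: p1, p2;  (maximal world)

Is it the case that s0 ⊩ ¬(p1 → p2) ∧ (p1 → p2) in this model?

s0 ⊮ ¬(p1 → p2) ∧ (p1 → p2) since s0 fails ¬(p1 → p2).

No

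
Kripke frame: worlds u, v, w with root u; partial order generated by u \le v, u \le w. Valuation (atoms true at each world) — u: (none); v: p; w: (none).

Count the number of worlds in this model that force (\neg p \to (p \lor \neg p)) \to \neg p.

u: does not force it — u \nVdash (\neg p \to (p \lor \neg p)) \to \neg p: already at u itself, u \Vdash \neg p \to (p \lor \neg p) but u \nVdash \neg p.
v: does not force it.
w: forces it.
Worlds forcing the formula: {w}.

1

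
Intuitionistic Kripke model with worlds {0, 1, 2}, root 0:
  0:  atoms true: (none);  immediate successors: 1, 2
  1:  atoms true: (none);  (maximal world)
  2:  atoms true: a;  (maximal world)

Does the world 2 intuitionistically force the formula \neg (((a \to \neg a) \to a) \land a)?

2 \nVdash \neg (((a \to \neg a) \to a) \land a) since 2 is accessible from 2 and 2 \Vdash ((a \to \neg a) \to a) \land a.
2 \Vdash ((a \to \neg a) \to a) \land a since 2 forces both conjuncts.

No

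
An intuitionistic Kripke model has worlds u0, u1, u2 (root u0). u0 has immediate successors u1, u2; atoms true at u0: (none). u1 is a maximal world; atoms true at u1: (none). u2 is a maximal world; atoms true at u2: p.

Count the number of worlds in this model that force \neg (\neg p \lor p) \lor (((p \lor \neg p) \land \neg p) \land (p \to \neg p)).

u0: does not force it — u0 \nVdash \neg (\neg p \lor p) \lor (((p \lor \neg p) \land \neg p) \land (p \to \neg p)): neither disjunct is forced at u0.
u1: forces it.
u2: does not force it — u2 \nVdash \neg (\neg p \lor p) \lor (((p \lor \neg p) \land \neg p) \land (p \to \neg p)): neither disjunct is forced at u2.
Worlds forcing the formula: {u1}.

1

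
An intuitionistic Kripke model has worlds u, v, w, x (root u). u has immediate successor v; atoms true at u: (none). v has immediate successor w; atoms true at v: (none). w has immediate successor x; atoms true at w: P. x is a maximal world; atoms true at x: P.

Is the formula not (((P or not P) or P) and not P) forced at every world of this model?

u forces not (((P or not P) or P) and not P): no world accessible from u forces ((P or not P) or P) and not P.
Since the root u forces not (((P or not P) or P) and not P) and forcing is persistent (monotone upward), every world forces it.

Yes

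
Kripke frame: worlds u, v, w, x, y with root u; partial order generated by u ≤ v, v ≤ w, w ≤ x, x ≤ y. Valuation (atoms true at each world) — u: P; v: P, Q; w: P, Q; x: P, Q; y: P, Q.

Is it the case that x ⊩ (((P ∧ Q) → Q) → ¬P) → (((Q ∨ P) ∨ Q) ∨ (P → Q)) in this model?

x ⊩ (((P ∧ Q) → Q) → ¬P) → (((Q ∨ P) ∨ Q) ∨ (P → Q)) vacuously: no world accessible from x forces the antecedent ((P ∧ Q) → Q) → ¬P.

Yes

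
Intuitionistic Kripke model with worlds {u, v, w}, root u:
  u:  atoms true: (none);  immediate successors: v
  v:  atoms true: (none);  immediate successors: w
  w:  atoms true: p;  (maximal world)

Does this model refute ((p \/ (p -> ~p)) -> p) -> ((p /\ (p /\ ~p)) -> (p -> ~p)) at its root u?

u ||- ((p \/ (p -> ~p)) -> p) -> ((p /\ (p /\ ~p)) -> (p -> ~p)): every world accessible from u that forces (p \/ (p -> ~p)) -> p (namely u, v, w) also forces (p /\ (p /\ ~p)) -> (p -> ~p).
So the root u forces ((p \/ (p -> ~p)) -> p) -> ((p /\ (p /\ ~p)) -> (p -> ~p)); the model is not a countermodel.

No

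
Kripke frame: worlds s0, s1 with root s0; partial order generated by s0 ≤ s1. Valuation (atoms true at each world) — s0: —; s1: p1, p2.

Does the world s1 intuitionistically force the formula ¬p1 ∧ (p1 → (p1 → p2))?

s1 ⊮ ¬p1 ∧ (p1 → (p1 → p2)) since s1 fails ¬p1.

No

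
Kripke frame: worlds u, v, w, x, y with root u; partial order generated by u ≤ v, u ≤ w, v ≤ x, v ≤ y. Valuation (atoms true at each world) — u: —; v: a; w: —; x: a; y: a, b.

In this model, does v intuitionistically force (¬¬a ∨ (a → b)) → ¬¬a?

v ⊩ (¬¬a ∨ (a → b)) → ¬¬a: every world accessible from v that forces ¬¬a ∨ (a → b) (namely v, x, y) also forces ¬¬a.

Yes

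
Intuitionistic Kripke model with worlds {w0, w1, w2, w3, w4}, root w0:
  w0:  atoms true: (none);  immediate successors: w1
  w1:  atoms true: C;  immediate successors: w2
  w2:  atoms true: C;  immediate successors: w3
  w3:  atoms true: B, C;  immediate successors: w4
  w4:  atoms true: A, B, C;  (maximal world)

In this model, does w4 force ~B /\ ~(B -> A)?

No

w4 ||-/- ~B /\ ~(B -> A) since w4 fails ~B.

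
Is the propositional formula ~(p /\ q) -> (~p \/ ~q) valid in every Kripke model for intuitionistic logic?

No

This is the constructively invalid direction of De Morgan's law for conjunction, which is not intuitionistically valid.
A Kripke countermodel: worlds u0, u1, u2; order generated by u0 <= u1, u0 <= u2; atoms true at each world — u0:{}; u1:{p}; u2:{q}.
u0 ||-/- ~(p /\ q) -> (~p \/ ~q): already at u0 itself, u0 ||- ~(p /\ q) but u0 ||-/- ~p \/ ~q.
u0 ||-/- ~p \/ ~q: neither disjunct is forced at u0.
u0 ||-/- ~p since u1 is accessible from u0 and u1 ||- p.
So the root u0 does not force the formula.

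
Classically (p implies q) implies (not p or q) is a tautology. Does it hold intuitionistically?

This is the material-implication-as-disjunction principle, which is not intuitionistically valid.
A Kripke countermodel: worlds a, b; order generated by a <= b; atoms true at each world — a:{}; b:{p,q}.
a does not force (p implies q) implies (not p or q): already at a itself, a forces p implies q but a does not force not p or q.
a does not force not p or q: neither disjunct is forced at a.
a does not force not p since b is accessible from a and b forces p.
So the root a does not force the formula.

No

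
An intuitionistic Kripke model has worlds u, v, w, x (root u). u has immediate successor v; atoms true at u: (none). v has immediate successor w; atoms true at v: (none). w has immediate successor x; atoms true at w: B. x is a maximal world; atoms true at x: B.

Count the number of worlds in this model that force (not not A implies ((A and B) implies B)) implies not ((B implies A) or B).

u: does not force it — u does not force (not not A implies ((A and B) implies B)) implies not ((B implies A) or B): already at u itself, u forces not not A implies ((A and B) implies B) but u does not force not ((B implies A) or B).
v: does not force it — v does not force (not not A implies ((A and B) implies B)) implies not ((B implies A) or B): already at v itself, v forces not not A implies ((A and B) implies B) but v does not force not ((B implies A) or B).
w: does not force it.
x: does not force it.
Worlds forcing the formula: { }.

0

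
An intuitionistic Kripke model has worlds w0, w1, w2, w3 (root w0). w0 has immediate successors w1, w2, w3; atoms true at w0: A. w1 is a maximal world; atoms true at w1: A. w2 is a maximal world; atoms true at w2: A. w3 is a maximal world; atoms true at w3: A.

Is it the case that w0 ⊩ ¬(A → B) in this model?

Yes

w0 ⊩ ¬(A → B): no world accessible from w0 forces A → B.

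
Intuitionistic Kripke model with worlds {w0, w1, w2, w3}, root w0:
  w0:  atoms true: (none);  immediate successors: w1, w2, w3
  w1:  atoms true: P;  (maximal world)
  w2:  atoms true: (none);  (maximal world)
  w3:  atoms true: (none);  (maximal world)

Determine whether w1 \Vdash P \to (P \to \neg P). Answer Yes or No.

w1 \nVdash P \to (P \to \neg P): already at w1 itself, w1 \Vdash P but w1 \nVdash P \to \neg P.
w1 \nVdash P \to \neg P: already at w1 itself, w1 \Vdash P but w1 \nVdash \neg P.
w1 \nVdash \neg P since w1 is accessible from w1 and w1 \Vdash P.

No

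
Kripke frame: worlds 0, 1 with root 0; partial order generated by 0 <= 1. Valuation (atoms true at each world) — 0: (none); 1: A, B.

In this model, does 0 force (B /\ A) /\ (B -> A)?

No

0 ||-/- (B /\ A) /\ (B -> A) since 0 fails B /\ A.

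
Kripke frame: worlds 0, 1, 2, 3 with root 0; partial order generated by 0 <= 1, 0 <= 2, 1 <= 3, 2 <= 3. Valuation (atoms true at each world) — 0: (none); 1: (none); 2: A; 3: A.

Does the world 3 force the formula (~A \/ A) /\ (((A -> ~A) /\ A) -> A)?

Yes

3 ||- (~A \/ A) /\ (((A -> ~A) /\ A) -> A) since 3 forces both conjuncts.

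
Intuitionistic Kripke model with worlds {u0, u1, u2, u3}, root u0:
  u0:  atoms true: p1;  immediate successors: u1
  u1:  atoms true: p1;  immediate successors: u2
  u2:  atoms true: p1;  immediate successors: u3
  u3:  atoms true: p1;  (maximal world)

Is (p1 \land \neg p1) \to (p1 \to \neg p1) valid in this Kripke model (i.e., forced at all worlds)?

Yes

u0 \Vdash (p1 \land \neg p1) \to (p1 \to \neg p1) vacuously: no world accessible from u0 forces the antecedent p1 \land \neg p1.
Since the root u0 forces (p1 \land \neg p1) \to (p1 \to \neg p1) and forcing is persistent (monotone upward), every world forces it.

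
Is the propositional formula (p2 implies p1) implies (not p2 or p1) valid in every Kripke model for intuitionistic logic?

This is the material-implication-as-disjunction principle, which is not intuitionistically valid.
A Kripke countermodel: worlds 0, 1; order generated by 0 <= 1; atoms true at each world — 0:{}; 1:{p1,p2}.
0 does not force (p2 implies p1) implies (not p2 or p1): already at 0 itself, 0 forces p2 implies p1 but 0 does not force not p2 or p1.
0 does not force not p2 or p1: neither disjunct is forced at 0.
0 does not force not p2 since 1 is accessible from 0 and 1 forces p2.
So the root 0 does not force the formula.

No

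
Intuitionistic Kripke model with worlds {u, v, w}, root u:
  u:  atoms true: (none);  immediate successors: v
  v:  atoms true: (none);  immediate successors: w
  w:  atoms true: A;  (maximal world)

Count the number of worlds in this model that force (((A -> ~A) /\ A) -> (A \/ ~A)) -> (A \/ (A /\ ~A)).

1

u: does not force it — u ||-/- (((A -> ~A) /\ A) -> (A \/ ~A)) -> (A \/ (A /\ ~A)): already at u itself, u ||- ((A -> ~A) /\ A) -> (A \/ ~A) but u ||-/- A \/ (A /\ ~A).
v: does not force it — v ||-/- (((A -> ~A) /\ A) -> (A \/ ~A)) -> (A \/ (A /\ ~A)): already at v itself, v ||- ((A -> ~A) /\ A) -> (A \/ ~A) but v ||-/- A \/ (A /\ ~A).
w: forces it.
Worlds forcing the formula: {w}.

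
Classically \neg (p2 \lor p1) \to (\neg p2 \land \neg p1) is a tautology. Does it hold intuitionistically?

Yes

This is a constructively valid De Morgan direction (negated disjunction to conjunction of negations), which is intuitionistically derivable.
From \neg (p2 \lor p1): if p2 held then p2 \lor p1 would, contradiction — so \neg p2; similarly \neg p1.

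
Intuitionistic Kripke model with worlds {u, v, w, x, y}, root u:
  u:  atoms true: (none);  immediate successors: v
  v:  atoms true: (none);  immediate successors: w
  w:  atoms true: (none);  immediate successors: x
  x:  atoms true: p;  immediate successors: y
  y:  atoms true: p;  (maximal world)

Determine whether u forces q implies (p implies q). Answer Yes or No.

u forces q implies (p implies q) vacuously: no world accessible from u forces the antecedent q.

Yes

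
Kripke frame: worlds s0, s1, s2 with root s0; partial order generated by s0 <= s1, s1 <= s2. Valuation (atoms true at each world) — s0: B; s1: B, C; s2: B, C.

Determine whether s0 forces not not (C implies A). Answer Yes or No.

s0 does not force not not (C implies A) since s0 is accessible from s0 and s0 forces not (C implies A).
s0 forces not (C implies A): no world accessible from s0 forces C implies A.

No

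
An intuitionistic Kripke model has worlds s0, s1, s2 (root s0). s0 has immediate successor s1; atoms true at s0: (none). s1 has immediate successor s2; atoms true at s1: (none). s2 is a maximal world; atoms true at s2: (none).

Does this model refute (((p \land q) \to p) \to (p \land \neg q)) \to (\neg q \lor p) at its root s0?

No

s0 \Vdash (((p \land q) \to p) \to (p \land \neg q)) \to (\neg q \lor p) vacuously: no world accessible from s0 forces the antecedent ((p \land q) \to p) \to (p \land \neg q).
So the root s0 forces (((p \land q) \to p) \to (p \land \neg q)) \to (\neg q \lor p); the model is not a countermodel.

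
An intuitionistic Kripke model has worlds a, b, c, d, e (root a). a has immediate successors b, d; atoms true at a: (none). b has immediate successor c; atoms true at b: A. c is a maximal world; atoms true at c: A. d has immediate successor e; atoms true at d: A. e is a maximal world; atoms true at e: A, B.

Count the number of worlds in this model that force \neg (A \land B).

a: does not force it — a \nVdash \neg (A \land B) since e is accessible from a and e \Vdash A \land B.
b: forces it.
c: forces it.
d: does not force it.
e: does not force it.
Worlds forcing the formula: {b, c}.

2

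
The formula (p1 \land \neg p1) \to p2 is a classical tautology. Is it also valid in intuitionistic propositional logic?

Yes

This is an instance of ex falso quodlibet, which is intuitionistically derivable.
No world can force both p1 and \neg p1, so the antecedent p1 \land \neg p1 is never forced and the implication holds vacuously at every world.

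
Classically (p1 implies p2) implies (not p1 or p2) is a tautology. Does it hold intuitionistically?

No

This is the material-implication-as-disjunction principle, which is not intuitionistically valid.
A Kripke countermodel: worlds s0, s1; order generated by s0 <= s1; atoms true at each world — s0:{}; s1:{p1,p2}.
s0 does not force (p1 implies p2) implies (not p1 or p2): already at s0 itself, s0 forces p1 implies p2 but s0 does not force not p1 or p2.
s0 does not force not p1 or p2: neither disjunct is forced at s0.
s0 does not force not p1 since s1 is accessible from s0 and s1 forces p1.
So the root s0 does not force the formula.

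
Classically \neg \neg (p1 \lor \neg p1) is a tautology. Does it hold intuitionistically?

Yes

This is the double negation of excluded middle, which is intuitionistically derivable.
Assuming \neg (p1 \lor \neg p1): from p1 we'd get p1 \lor \neg p1, so \neg p1; but then p1 \lor \neg p1 again — contradiction. Hence \neg \neg (p1 \lor \neg p1).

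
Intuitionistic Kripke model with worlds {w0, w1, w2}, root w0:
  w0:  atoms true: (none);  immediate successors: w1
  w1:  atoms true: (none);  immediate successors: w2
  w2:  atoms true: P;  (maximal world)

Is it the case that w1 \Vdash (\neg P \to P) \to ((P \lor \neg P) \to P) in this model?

Yes

w1 \Vdash (\neg P \to P) \to ((P \lor \neg P) \to P): every world accessible from w1 that forces \neg P \to P (namely w1, w2) also forces (P \lor \neg P) \to P.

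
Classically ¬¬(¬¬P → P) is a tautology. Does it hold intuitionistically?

Yes

This is the double negation of double-negation elimination, which is intuitionistically derivable.
By Glivenko's theorem the double negation of any classical propositional tautology is intuitionistically provable; ¬¬P → P is classically a tautology.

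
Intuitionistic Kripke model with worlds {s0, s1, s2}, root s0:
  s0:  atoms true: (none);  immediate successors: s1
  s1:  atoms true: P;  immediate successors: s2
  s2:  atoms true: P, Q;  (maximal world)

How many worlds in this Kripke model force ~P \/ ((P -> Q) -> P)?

s0: forces it.
s1: forces it.
s2: forces it.
Worlds forcing the formula: {s0, s1, s2}.

3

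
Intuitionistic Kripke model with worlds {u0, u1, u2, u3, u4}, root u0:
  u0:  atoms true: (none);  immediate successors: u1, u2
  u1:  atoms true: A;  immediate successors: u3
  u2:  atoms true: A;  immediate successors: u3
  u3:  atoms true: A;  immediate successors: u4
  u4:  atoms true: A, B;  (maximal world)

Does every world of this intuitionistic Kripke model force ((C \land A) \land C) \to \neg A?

u0 \Vdash ((C \land A) \land C) \to \neg A vacuously: no world accessible from u0 forces the antecedent (C \land A) \land C.
Since the root u0 forces ((C \land A) \land C) \to \neg A and forcing is persistent (monotone upward), every world forces it.

Yes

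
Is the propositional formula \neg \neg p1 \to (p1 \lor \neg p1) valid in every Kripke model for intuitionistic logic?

No

This is a variant of double-negation elimination (deriving excluded middle from double negation), which is not intuitionistically valid.
A Kripke countermodel: worlds w0, w1; order generated by w0 \le w1; atoms true at each world — w0:{}; w1:{p1}.
w0 \nVdash \neg \neg p1 \to (p1 \lor \neg p1): already at w0 itself, w0 \Vdash \neg \neg p1 but w0 \nVdash p1 \lor \neg p1.
w0 \nVdash p1 \lor \neg p1: neither disjunct is forced at w0.
w0 lacks atom p1, so w0 \nVdash p1.
So the root w0 does not force the formula.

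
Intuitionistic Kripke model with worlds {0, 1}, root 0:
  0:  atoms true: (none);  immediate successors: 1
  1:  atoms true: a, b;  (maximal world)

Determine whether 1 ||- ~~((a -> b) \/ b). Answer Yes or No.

1 ||- ~~((a -> b) \/ b): no world accessible from 1 forces ~((a -> b) \/ b).

Yes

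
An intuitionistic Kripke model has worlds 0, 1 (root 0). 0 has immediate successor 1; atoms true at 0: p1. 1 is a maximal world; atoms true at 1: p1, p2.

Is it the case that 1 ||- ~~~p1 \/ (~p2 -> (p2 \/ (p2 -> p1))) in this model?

Yes

1 ||- ~~~p1 \/ (~p2 -> (p2 \/ (p2 -> p1))) via the disjunct ~p2 -> (p2 \/ (p2 -> p1)).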